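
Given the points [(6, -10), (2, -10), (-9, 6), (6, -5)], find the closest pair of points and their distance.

Computing all pairwise distances among 4 points:

d((6, -10), (2, -10)) = 4.0 <-- minimum
d((6, -10), (-9, 6)) = 21.9317
d((6, -10), (6, -5)) = 5.0
d((2, -10), (-9, 6)) = 19.4165
d((2, -10), (6, -5)) = 6.4031
d((-9, 6), (6, -5)) = 18.6011

Closest pair: (6, -10) and (2, -10) with distance 4.0

The closest pair is (6, -10) and (2, -10) with Euclidean distance 4.0. For 4 points, brute-force pairwise comparison is shown above. For large n, the divide-and-conquer algorithm (sort by x, recurse on halves, check the dividing strip) achieves O(n log n).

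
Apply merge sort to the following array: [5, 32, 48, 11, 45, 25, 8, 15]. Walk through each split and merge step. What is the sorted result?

Merge sort trace:

Split: [5, 32, 48, 11, 45, 25, 8, 15] -> [5, 32, 48, 11] and [45, 25, 8, 15]
  Split: [5, 32, 48, 11] -> [5, 32] and [48, 11]
    Split: [5, 32] -> [5] and [32]
    Merge: [5] + [32] -> [5, 32]
    Split: [48, 11] -> [48] and [11]
    Merge: [48] + [11] -> [11, 48]
  Merge: [5, 32] + [11, 48] -> [5, 11, 32, 48]
  Split: [45, 25, 8, 15] -> [45, 25] and [8, 15]
    Split: [45, 25] -> [45] and [25]
    Merge: [45] + [25] -> [25, 45]
    Split: [8, 15] -> [8] and [15]
    Merge: [8] + [15] -> [8, 15]
  Merge: [25, 45] + [8, 15] -> [8, 15, 25, 45]
Merge: [5, 11, 32, 48] + [8, 15, 25, 45] -> [5, 8, 11, 15, 25, 32, 45, 48]

Final sorted array: [5, 8, 11, 15, 25, 32, 45, 48]

The merge sort proceeds by recursively splitting the array and merging sorted halves.
After all merges, the sorted array is [5, 8, 11, 15, 25, 32, 45, 48].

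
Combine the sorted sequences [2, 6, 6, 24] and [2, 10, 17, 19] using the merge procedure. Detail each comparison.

Merging process:

Compare 2 vs 2: take 2 from left. Merged: [2]
Compare 6 vs 2: take 2 from right. Merged: [2, 2]
Compare 6 vs 10: take 6 from left. Merged: [2, 2, 6]
Compare 6 vs 10: take 6 from left. Merged: [2, 2, 6, 6]
Compare 24 vs 10: take 10 from right. Merged: [2, 2, 6, 6, 10]
Compare 24 vs 17: take 17 from right. Merged: [2, 2, 6, 6, 10, 17]
Compare 24 vs 19: take 19 from right. Merged: [2, 2, 6, 6, 10, 17, 19]
Append remaining from left: [24]. Merged: [2, 2, 6, 6, 10, 17, 19, 24]

Final merged array: [2, 2, 6, 6, 10, 17, 19, 24]
Total comparisons: 7

The merged array is [2, 2, 6, 6, 10, 17, 19, 24], requiring 7 comparisons. The merge step runs in O(n) time where n is the total number of elements.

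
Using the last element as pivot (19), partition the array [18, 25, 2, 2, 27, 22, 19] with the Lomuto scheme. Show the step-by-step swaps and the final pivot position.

Lomuto partition with pivot = 19:

Initial array: [18, 25, 2, 2, 27, 22, 19]

arr[0]=18 <= 19: swap with position 0, array becomes [18, 25, 2, 2, 27, 22, 19]
arr[1]=25 > 19: no swap
arr[2]=2 <= 19: swap with position 1, array becomes [18, 2, 25, 2, 27, 22, 19]
arr[3]=2 <= 19: swap with position 2, array becomes [18, 2, 2, 25, 27, 22, 19]
arr[4]=27 > 19: no swap
arr[5]=22 > 19: no swap

Place pivot at position 3: [18, 2, 2, 19, 27, 22, 25]
Pivot position: 3

After partitioning with pivot 19, the array becomes [18, 2, 2, 19, 27, 22, 25]. The pivot is placed at index 3. All elements to the left of the pivot are <= 19, and all elements to the right are > 19.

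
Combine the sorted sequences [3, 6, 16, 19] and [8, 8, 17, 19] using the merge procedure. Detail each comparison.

Merging process:

Compare 3 vs 8: take 3 from left. Merged: [3]
Compare 6 vs 8: take 6 from left. Merged: [3, 6]
Compare 16 vs 8: take 8 from right. Merged: [3, 6, 8]
Compare 16 vs 8: take 8 from right. Merged: [3, 6, 8, 8]
Compare 16 vs 17: take 16 from left. Merged: [3, 6, 8, 8, 16]
Compare 19 vs 17: take 17 from right. Merged: [3, 6, 8, 8, 16, 17]
Compare 19 vs 19: take 19 from left. Merged: [3, 6, 8, 8, 16, 17, 19]
Append remaining from right: [19]. Merged: [3, 6, 8, 8, 16, 17, 19, 19]

Final merged array: [3, 6, 8, 8, 16, 17, 19, 19]
Total comparisons: 7

The merged array is [3, 6, 8, 8, 16, 17, 19, 19], requiring 7 comparisons. The merge step runs in O(n) time where n is the total number of elements.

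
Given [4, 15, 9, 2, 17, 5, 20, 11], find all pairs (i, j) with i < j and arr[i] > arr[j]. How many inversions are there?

Finding inversions in [4, 15, 9, 2, 17, 5, 20, 11]:

(0, 3): arr[0]=4 > arr[3]=2
(1, 2): arr[1]=15 > arr[2]=9
(1, 3): arr[1]=15 > arr[3]=2
(1, 5): arr[1]=15 > arr[5]=5
(1, 7): arr[1]=15 > arr[7]=11
(2, 3): arr[2]=9 > arr[3]=2
(2, 5): arr[2]=9 > arr[5]=5
(4, 5): arr[4]=17 > arr[5]=5
(4, 7): arr[4]=17 > arr[7]=11
(6, 7): arr[6]=20 > arr[7]=11

Total inversions: 10

The array has 10 inversion(s): (0,3), (1,2), (1,3), (1,5), (1,7), (2,3), (2,5), (4,5), (4,7), (6,7). Each pair (i,j) satisfies i < j and arr[i] > arr[j].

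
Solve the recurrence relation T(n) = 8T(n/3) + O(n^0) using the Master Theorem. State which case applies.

Master Theorem for T(n) = 8T(n/3) + O(n^0):

a = 8, b = 3, c = 0
log_b(a) = log_3(8) = 1.8928

Case 1: c = 0 < log_3(8) = 1.8928
T(n) = O(n^(log_3 8))

For T(n) = 8T(n/3) + O(n^0): log_3(8) = 1.8928. This is Case 1 of the Master Theorem (c < log_b(a), work dominated by leaves), giving O(n^(log_3 8)).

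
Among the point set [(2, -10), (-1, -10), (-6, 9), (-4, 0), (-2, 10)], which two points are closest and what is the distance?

Computing all pairwise distances among 5 points:

d((2, -10), (-1, -10)) = 3.0 <-- minimum
d((2, -10), (-6, 9)) = 20.6155
d((2, -10), (-4, 0)) = 11.6619
d((2, -10), (-2, 10)) = 20.3961
d((-1, -10), (-6, 9)) = 19.6469
d((-1, -10), (-4, 0)) = 10.4403
d((-1, -10), (-2, 10)) = 20.025
d((-6, 9), (-4, 0)) = 9.2195
d((-6, 9), (-2, 10)) = 4.1231
d((-4, 0), (-2, 10)) = 10.198

Closest pair: (2, -10) and (-1, -10) with distance 3.0

The closest pair is (2, -10) and (-1, -10) with Euclidean distance 3.0. For 5 points, brute-force pairwise comparison is shown above. For large n, the divide-and-conquer algorithm (sort by x, recurse on halves, check the dividing strip) achieves O(n log n).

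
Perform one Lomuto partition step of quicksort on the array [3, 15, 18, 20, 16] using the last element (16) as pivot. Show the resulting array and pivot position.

Lomuto partition with pivot = 16:

Initial array: [3, 15, 18, 20, 16]

arr[0]=3 <= 16: swap with position 0, array becomes [3, 15, 18, 20, 16]
arr[1]=15 <= 16: swap with position 1, array becomes [3, 15, 18, 20, 16]
arr[2]=18 > 16: no swap
arr[3]=20 > 16: no swap

Place pivot at position 2: [3, 15, 16, 20, 18]
Pivot position: 2

After partitioning with pivot 16, the array becomes [3, 15, 16, 20, 18]. The pivot is placed at index 2. All elements to the left of the pivot are <= 16, and all elements to the right are > 16.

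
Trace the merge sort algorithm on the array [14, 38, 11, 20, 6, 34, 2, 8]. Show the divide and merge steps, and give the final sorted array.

Merge sort trace:

Split: [14, 38, 11, 20, 6, 34, 2, 8] -> [14, 38, 11, 20] and [6, 34, 2, 8]
  Split: [14, 38, 11, 20] -> [14, 38] and [11, 20]
    Split: [14, 38] -> [14] and [38]
    Merge: [14] + [38] -> [14, 38]
    Split: [11, 20] -> [11] and [20]
    Merge: [11] + [20] -> [11, 20]
  Merge: [14, 38] + [11, 20] -> [11, 14, 20, 38]
  Split: [6, 34, 2, 8] -> [6, 34] and [2, 8]
    Split: [6, 34] -> [6] and [34]
    Merge: [6] + [34] -> [6, 34]
    Split: [2, 8] -> [2] and [8]
    Merge: [2] + [8] -> [2, 8]
  Merge: [6, 34] + [2, 8] -> [2, 6, 8, 34]
Merge: [11, 14, 20, 38] + [2, 6, 8, 34] -> [2, 6, 8, 11, 14, 20, 34, 38]

Final sorted array: [2, 6, 8, 11, 14, 20, 34, 38]

The merge sort proceeds by recursively splitting the array and merging sorted halves.
After all merges, the sorted array is [2, 6, 8, 11, 14, 20, 34, 38].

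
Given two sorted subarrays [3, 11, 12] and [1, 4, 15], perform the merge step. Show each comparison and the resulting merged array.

Merging process:

Compare 3 vs 1: take 1 from right. Merged: [1]
Compare 3 vs 4: take 3 from left. Merged: [1, 3]
Compare 11 vs 4: take 4 from right. Merged: [1, 3, 4]
Compare 11 vs 15: take 11 from left. Merged: [1, 3, 4, 11]
Compare 12 vs 15: take 12 from left. Merged: [1, 3, 4, 11, 12]
Append remaining from right: [15]. Merged: [1, 3, 4, 11, 12, 15]

Final merged array: [1, 3, 4, 11, 12, 15]
Total comparisons: 5

The merged array is [1, 3, 4, 11, 12, 15], requiring 5 comparisons. The merge step runs in O(n) time where n is the total number of elements.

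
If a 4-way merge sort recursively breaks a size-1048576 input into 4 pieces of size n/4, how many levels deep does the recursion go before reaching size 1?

For divide and conquer with division factor 4:

Problem sizes at each level:
Level 0: 1048576
Level 1: 262144
Level 2: 65536
Level 3: 16384
Level 4: 4096
Level 5: 1024
Level 6: 256
Level 7: 64
Level 8: 16
Level 9: 4
Level 10: 1

The root is level 0 and the size-1 base case is level 10 (the tree spans levels 0 through 10, i.e. 11 levels counting the root), so the depth is the number of divisions: log_4(1048576) = 10

The recursion tree depth is log_4(1048576) = 10. At each level, the problem size is divided by 4, so it takes 10 divisions to reduce to a base case of size 1. The algorithm makes 4 recursive calls at each level.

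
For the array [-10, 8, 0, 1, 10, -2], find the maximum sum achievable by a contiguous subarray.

Using Kadane's algorithm on [-10, 8, 0, 1, 10, -2]:

Scanning through the array:
Position 1 (value 8): max_ending_here = 8, max_so_far = 8
Position 2 (value 0): max_ending_here = 8, max_so_far = 8
Position 3 (value 1): max_ending_here = 9, max_so_far = 9
Position 4 (value 10): max_ending_here = 19, max_so_far = 19
Position 5 (value -2): max_ending_here = 17, max_so_far = 19

Maximum subarray: [8, 0, 1, 10]
Maximum sum: 19

The maximum subarray is [8, 0, 1, 10] with sum 19. This subarray runs from index 1 to index 4.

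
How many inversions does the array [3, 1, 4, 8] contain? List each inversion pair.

Finding inversions in [3, 1, 4, 8]:

(0, 1): arr[0]=3 > arr[1]=1

Total inversions: 1

The array has 1 inversion(s): (0,1). Each pair (i,j) satisfies i < j and arr[i] > arr[j].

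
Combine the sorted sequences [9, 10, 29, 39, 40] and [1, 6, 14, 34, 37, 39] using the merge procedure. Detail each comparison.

Merging process:

Compare 9 vs 1: take 1 from right. Merged: [1]
Compare 9 vs 6: take 6 from right. Merged: [1, 6]
Compare 9 vs 14: take 9 from left. Merged: [1, 6, 9]
Compare 10 vs 14: take 10 from left. Merged: [1, 6, 9, 10]
Compare 29 vs 14: take 14 from right. Merged: [1, 6, 9, 10, 14]
Compare 29 vs 34: take 29 from left. Merged: [1, 6, 9, 10, 14, 29]
Compare 39 vs 34: take 34 from right. Merged: [1, 6, 9, 10, 14, 29, 34]
Compare 39 vs 37: take 37 from right. Merged: [1, 6, 9, 10, 14, 29, 34, 37]
Compare 39 vs 39: take 39 from left. Merged: [1, 6, 9, 10, 14, 29, 34, 37, 39]
Compare 40 vs 39: take 39 from right. Merged: [1, 6, 9, 10, 14, 29, 34, 37, 39, 39]
Append remaining from left: [40]. Merged: [1, 6, 9, 10, 14, 29, 34, 37, 39, 39, 40]

Final merged array: [1, 6, 9, 10, 14, 29, 34, 37, 39, 39, 40]
Total comparisons: 10

The merged array is [1, 6, 9, 10, 14, 29, 34, 37, 39, 39, 40], requiring 10 comparisons. The merge step runs in O(n) time where n is the total number of elements.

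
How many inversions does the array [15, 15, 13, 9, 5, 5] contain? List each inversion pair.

Finding inversions in [15, 15, 13, 9, 5, 5]:

(0, 2): arr[0]=15 > arr[2]=13
(0, 3): arr[0]=15 > arr[3]=9
(0, 4): arr[0]=15 > arr[4]=5
(0, 5): arr[0]=15 > arr[5]=5
(1, 2): arr[1]=15 > arr[2]=13
(1, 3): arr[1]=15 > arr[3]=9
(1, 4): arr[1]=15 > arr[4]=5
(1, 5): arr[1]=15 > arr[5]=5
(2, 3): arr[2]=13 > arr[3]=9
(2, 4): arr[2]=13 > arr[4]=5
(2, 5): arr[2]=13 > arr[5]=5
(3, 4): arr[3]=9 > arr[4]=5
(3, 5): arr[3]=9 > arr[5]=5

Total inversions: 13

The array has 13 inversion(s): (0,2), (0,3), (0,4), (0,5), (1,2), (1,3), (1,4), (1,5), (2,3), (2,4), (2,5), (3,4), (3,5). Each pair (i,j) satisfies i < j and arr[i] > arr[j].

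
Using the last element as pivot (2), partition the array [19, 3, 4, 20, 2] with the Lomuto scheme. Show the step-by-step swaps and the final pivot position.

Lomuto partition with pivot = 2:

Initial array: [19, 3, 4, 20, 2]

arr[0]=19 > 2: no swap
arr[1]=3 > 2: no swap
arr[2]=4 > 2: no swap
arr[3]=20 > 2: no swap

Place pivot at position 0: [2, 3, 4, 20, 19]
Pivot position: 0

After partitioning with pivot 2, the array becomes [2, 3, 4, 20, 19]. The pivot is placed at index 0. All elements to the left of the pivot are <= 2, and all elements to the right are > 2.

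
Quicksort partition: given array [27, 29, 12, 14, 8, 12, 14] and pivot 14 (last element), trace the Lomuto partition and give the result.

Lomuto partition with pivot = 14:

Initial array: [27, 29, 12, 14, 8, 12, 14]

arr[0]=27 > 14: no swap
arr[1]=29 > 14: no swap
arr[2]=12 <= 14: swap with position 0, array becomes [12, 29, 27, 14, 8, 12, 14]
arr[3]=14 <= 14: swap with position 1, array becomes [12, 14, 27, 29, 8, 12, 14]
arr[4]=8 <= 14: swap with position 2, array becomes [12, 14, 8, 29, 27, 12, 14]
arr[5]=12 <= 14: swap with position 3, array becomes [12, 14, 8, 12, 27, 29, 14]

Place pivot at position 4: [12, 14, 8, 12, 14, 29, 27]
Pivot position: 4

After partitioning with pivot 14, the array becomes [12, 14, 8, 12, 14, 29, 27]. The pivot is placed at index 4. All elements to the left of the pivot are <= 14, and all elements to the right are > 14.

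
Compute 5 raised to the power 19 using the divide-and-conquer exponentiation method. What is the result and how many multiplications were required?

Computing 5^19 by squaring (build up from 5^1; each line after the first costs one multiplication):

5^1 = 5
5^2 = (5^1)^2 = 5^2 = 25
5^4 = (5^2)^2 = 25^2 = 625
5^8 = (5^4)^2 = 625^2 = 390625
5^9 = 5 * 5^8 = 5 * 390625 = 1953125
5^18 = (5^9)^2 = 1953125^2 = 3814697265625
5^19 = 5 * 5^18 = 5 * 3814697265625 = 19073486328125

Result: 19073486328125
Multiplications needed: 6 (6 lines after 5^1)

5^19 = 19073486328125. Using exponentiation by squaring, this requires 6 multiplications. The key idea: if the exponent is even, square the half-power; if odd, multiply by the base once.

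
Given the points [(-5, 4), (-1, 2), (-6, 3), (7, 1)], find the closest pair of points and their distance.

Computing all pairwise distances among 4 points:

d((-5, 4), (-1, 2)) = 4.4721
d((-5, 4), (-6, 3)) = 1.4142 <-- minimum
d((-5, 4), (7, 1)) = 12.3693
d((-1, 2), (-6, 3)) = 5.099
d((-1, 2), (7, 1)) = 8.0623
d((-6, 3), (7, 1)) = 13.1529

Closest pair: (-5, 4) and (-6, 3) with distance 1.4142

The closest pair is (-5, 4) and (-6, 3) with Euclidean distance 1.4142. For 4 points, brute-force pairwise comparison is shown above. For large n, the divide-and-conquer algorithm (sort by x, recurse on halves, check the dividing strip) achieves O(n log n).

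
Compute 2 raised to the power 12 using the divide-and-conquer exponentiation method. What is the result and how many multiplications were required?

Computing 2^12 by squaring (build up from 2^1; each line after the first costs one multiplication):

2^1 = 2
2^2 = (2^1)^2 = 2^2 = 4
2^3 = 2 * 2^2 = 2 * 4 = 8
2^6 = (2^3)^2 = 8^2 = 64
2^12 = (2^6)^2 = 64^2 = 4096

Result: 4096
Multiplications needed: 4 (4 lines after 2^1)

2^12 = 4096. Using exponentiation by squaring, this requires 4 multiplications. The key idea: if the exponent is even, square the half-power; if odd, multiply by the base once.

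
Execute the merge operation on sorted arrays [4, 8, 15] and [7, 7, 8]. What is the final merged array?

Merging process:

Compare 4 vs 7: take 4 from left. Merged: [4]
Compare 8 vs 7: take 7 from right. Merged: [4, 7]
Compare 8 vs 7: take 7 from right. Merged: [4, 7, 7]
Compare 8 vs 8: take 8 from left. Merged: [4, 7, 7, 8]
Compare 15 vs 8: take 8 from right. Merged: [4, 7, 7, 8, 8]
Append remaining from left: [15]. Merged: [4, 7, 7, 8, 8, 15]

Final merged array: [4, 7, 7, 8, 8, 15]
Total comparisons: 5

The merged array is [4, 7, 7, 8, 8, 15], requiring 5 comparisons. The merge step runs in O(n) time where n is the total number of elements.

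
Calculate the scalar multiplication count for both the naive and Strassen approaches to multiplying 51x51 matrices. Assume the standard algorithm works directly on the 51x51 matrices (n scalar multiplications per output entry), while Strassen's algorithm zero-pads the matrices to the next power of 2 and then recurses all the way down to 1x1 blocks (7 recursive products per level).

Matrix multiplication for 51x51 matrices:

Strassen's algorithm requires power-of-2 dimensions. Pad 51x51 to 64x64 (next power of 2).

Standard algorithm: 51^3 = 132651 multiplications
Strassen's algorithm: 7^(log2(64)) = 7^6 = 117649 multiplications
Savings: 132651 - 117649 = 15002 multiplications

Standard: 132651 multiplications (51^3). Strassen: 117649 multiplications (7^6, after padding to 64x64). Strassen reduces 8 recursive multiplications to 7 at each level.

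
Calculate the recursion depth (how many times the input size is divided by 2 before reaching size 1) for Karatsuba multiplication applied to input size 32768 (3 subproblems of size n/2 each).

For divide and conquer with division factor 2:

Problem sizes at each level:
Level 0: 32768
Level 1: 16384
Level 2: 8192
Level 3: 4096
Level 4: 2048
Level 5: 1024
Level 6: 512
Level 7: 256
Level 8: 128
Level 9: 64
Level 10: 32
Level 11: 16
Level 12: 8
Level 13: 4
Level 14: 2
Level 15: 1

The root is level 0 and the size-1 base case is level 15 (the tree spans levels 0 through 15, i.e. 16 levels counting the root), so the depth is the number of divisions: log_2(32768) = 15

The recursion tree depth is log_2(32768) = 15. At each level, the problem size is divided by 2, so it takes 15 divisions to reduce to a base case of size 1. The algorithm makes 3 recursive calls at each level.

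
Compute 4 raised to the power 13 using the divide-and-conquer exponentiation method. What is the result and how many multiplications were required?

Computing 4^13 by squaring (build up from 4^1; each line after the first costs one multiplication):

4^1 = 4
4^2 = (4^1)^2 = 4^2 = 16
4^3 = 4 * 4^2 = 4 * 16 = 64
4^6 = (4^3)^2 = 64^2 = 4096
4^12 = (4^6)^2 = 4096^2 = 16777216
4^13 = 4 * 4^12 = 4 * 16777216 = 67108864

Result: 67108864
Multiplications needed: 5 (5 lines after 4^1)

4^13 = 67108864. Using exponentiation by squaring, this requires 5 multiplications. The key idea: if the exponent is even, square the half-power; if odd, multiply by the base once.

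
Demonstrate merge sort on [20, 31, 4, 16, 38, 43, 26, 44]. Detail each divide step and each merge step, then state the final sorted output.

Merge sort trace:

Split: [20, 31, 4, 16, 38, 43, 26, 44] -> [20, 31, 4, 16] and [38, 43, 26, 44]
  Split: [20, 31, 4, 16] -> [20, 31] and [4, 16]
    Split: [20, 31] -> [20] and [31]
    Merge: [20] + [31] -> [20, 31]
    Split: [4, 16] -> [4] and [16]
    Merge: [4] + [16] -> [4, 16]
  Merge: [20, 31] + [4, 16] -> [4, 16, 20, 31]
  Split: [38, 43, 26, 44] -> [38, 43] and [26, 44]
    Split: [38, 43] -> [38] and [43]
    Merge: [38] + [43] -> [38, 43]
    Split: [26, 44] -> [26] and [44]
    Merge: [26] + [44] -> [26, 44]
  Merge: [38, 43] + [26, 44] -> [26, 38, 43, 44]
Merge: [4, 16, 20, 31] + [26, 38, 43, 44] -> [4, 16, 20, 26, 31, 38, 43, 44]

Final sorted array: [4, 16, 20, 26, 31, 38, 43, 44]

The merge sort proceeds by recursively splitting the array and merging sorted halves.
After all merges, the sorted array is [4, 16, 20, 26, 31, 38, 43, 44].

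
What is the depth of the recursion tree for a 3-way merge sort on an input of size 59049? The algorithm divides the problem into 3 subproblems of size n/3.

For divide and conquer with division factor 3:

Problem sizes at each level:
Level 0: 59049
Level 1: 19683
Level 2: 6561
Level 3: 2187
Level 4: 729
Level 5: 243
Level 6: 81
Level 7: 27
Level 8: 9
Level 9: 3
Level 10: 1

The root is level 0 and the size-1 base case is level 10 (the tree spans levels 0 through 10, i.e. 11 levels counting the root), so the depth is the number of divisions: log_3(59049) = 10

The recursion tree depth is log_3(59049) = 10. At each level, the problem size is divided by 3, so it takes 10 divisions to reduce to a base case of size 1. The algorithm makes 3 recursive calls at each level.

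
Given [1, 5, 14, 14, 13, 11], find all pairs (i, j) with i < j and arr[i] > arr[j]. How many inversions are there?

Finding inversions in [1, 5, 14, 14, 13, 11]:

(2, 4): arr[2]=14 > arr[4]=13
(2, 5): arr[2]=14 > arr[5]=11
(3, 4): arr[3]=14 > arr[4]=13
(3, 5): arr[3]=14 > arr[5]=11
(4, 5): arr[4]=13 > arr[5]=11

Total inversions: 5

The array has 5 inversion(s): (2,4), (2,5), (3,4), (3,5), (4,5). Each pair (i,j) satisfies i < j and arr[i] > arr[j].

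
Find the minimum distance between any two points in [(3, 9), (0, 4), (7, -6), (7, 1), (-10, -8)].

Computing all pairwise distances among 5 points:

d((3, 9), (0, 4)) = 5.831 <-- minimum
d((3, 9), (7, -6)) = 15.5242
d((3, 9), (7, 1)) = 8.9443
d((3, 9), (-10, -8)) = 21.4009
d((0, 4), (7, -6)) = 12.2066
d((0, 4), (7, 1)) = 7.6158
d((0, 4), (-10, -8)) = 15.6205
d((7, -6), (7, 1)) = 7.0
d((7, -6), (-10, -8)) = 17.1172
d((7, 1), (-10, -8)) = 19.2354

Closest pair: (3, 9) and (0, 4) with distance 5.831

The closest pair is (3, 9) and (0, 4) with Euclidean distance 5.831. For 5 points, brute-force pairwise comparison is shown above. For large n, the divide-and-conquer algorithm (sort by x, recurse on halves, check the dividing strip) achieves O(n log n).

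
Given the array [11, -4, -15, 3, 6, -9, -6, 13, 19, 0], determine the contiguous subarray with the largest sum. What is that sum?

Using Kadane's algorithm on [11, -4, -15, 3, 6, -9, -6, 13, 19, 0]:

Scanning through the array:
Position 1 (value -4): max_ending_here = 7, max_so_far = 11
Position 2 (value -15): max_ending_here = -8, max_so_far = 11
Position 3 (value 3): max_ending_here = 3, max_so_far = 11
Position 4 (value 6): max_ending_here = 9, max_so_far = 11
Position 5 (value -9): max_ending_here = 0, max_so_far = 11
Position 6 (value -6): max_ending_here = -6, max_so_far = 11
Position 7 (value 13): max_ending_here = 13, max_so_far = 13
Position 8 (value 19): max_ending_here = 32, max_so_far = 32
Position 9 (value 0): max_ending_here = 32, max_so_far = 32

Maximum subarray: [13, 19]
Maximum sum: 32

The maximum subarray is [13, 19] with sum 32. This subarray runs from index 7 to index 8.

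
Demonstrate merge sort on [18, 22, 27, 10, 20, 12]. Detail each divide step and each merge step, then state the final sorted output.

Merge sort trace:

Split: [18, 22, 27, 10, 20, 12] -> [18, 22, 27] and [10, 20, 12]
  Split: [18, 22, 27] -> [18] and [22, 27]
    Split: [22, 27] -> [22] and [27]
    Merge: [22] + [27] -> [22, 27]
  Merge: [18] + [22, 27] -> [18, 22, 27]
  Split: [10, 20, 12] -> [10] and [20, 12]
    Split: [20, 12] -> [20] and [12]
    Merge: [20] + [12] -> [12, 20]
  Merge: [10] + [12, 20] -> [10, 12, 20]
Merge: [18, 22, 27] + [10, 12, 20] -> [10, 12, 18, 20, 22, 27]

Final sorted array: [10, 12, 18, 20, 22, 27]

The merge sort proceeds by recursively splitting the array and merging sorted halves.
After all merges, the sorted array is [10, 12, 18, 20, 22, 27].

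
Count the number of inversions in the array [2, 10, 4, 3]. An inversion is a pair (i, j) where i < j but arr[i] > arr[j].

Finding inversions in [2, 10, 4, 3]:

(1, 2): arr[1]=10 > arr[2]=4
(1, 3): arr[1]=10 > arr[3]=3
(2, 3): arr[2]=4 > arr[3]=3

Total inversions: 3

The array has 3 inversion(s): (1,2), (1,3), (2,3). Each pair (i,j) satisfies i < j and arr[i] > arr[j].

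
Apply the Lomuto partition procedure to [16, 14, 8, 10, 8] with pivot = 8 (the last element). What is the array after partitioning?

Lomuto partition with pivot = 8:

Initial array: [16, 14, 8, 10, 8]

arr[0]=16 > 8: no swap
arr[1]=14 > 8: no swap
arr[2]=8 <= 8: swap with position 0, array becomes [8, 14, 16, 10, 8]
arr[3]=10 > 8: no swap

Place pivot at position 1: [8, 8, 16, 10, 14]
Pivot position: 1

After partitioning with pivot 8, the array becomes [8, 8, 16, 10, 14]. The pivot is placed at index 1. All elements to the left of the pivot are <= 8, and all elements to the right are > 8.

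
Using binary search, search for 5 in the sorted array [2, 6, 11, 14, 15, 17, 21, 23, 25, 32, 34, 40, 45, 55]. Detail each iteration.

Binary search for 5 in [2, 6, 11, 14, 15, 17, 21, 23, 25, 32, 34, 40, 45, 55]:

lo=0, hi=13, mid=6, arr[mid]=21 -> 21 > 5, search left half
lo=0, hi=5, mid=2, arr[mid]=11 -> 11 > 5, search left half
lo=0, hi=1, mid=0, arr[mid]=2 -> 2 < 5, search right half
lo=1, hi=1, mid=1, arr[mid]=6 -> 6 > 5, search left half
lo=1 > hi=0, target 5 not found

Binary search determines that 5 is not in the array after 4 comparisons. The search space was exhausted without finding the target.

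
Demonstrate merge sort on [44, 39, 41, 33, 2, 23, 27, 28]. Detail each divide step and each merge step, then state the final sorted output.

Merge sort trace:

Split: [44, 39, 41, 33, 2, 23, 27, 28] -> [44, 39, 41, 33] and [2, 23, 27, 28]
  Split: [44, 39, 41, 33] -> [44, 39] and [41, 33]
    Split: [44, 39] -> [44] and [39]
    Merge: [44] + [39] -> [39, 44]
    Split: [41, 33] -> [41] and [33]
    Merge: [41] + [33] -> [33, 41]
  Merge: [39, 44] + [33, 41] -> [33, 39, 41, 44]
  Split: [2, 23, 27, 28] -> [2, 23] and [27, 28]
    Split: [2, 23] -> [2] and [23]
    Merge: [2] + [23] -> [2, 23]
    Split: [27, 28] -> [27] and [28]
    Merge: [27] + [28] -> [27, 28]
  Merge: [2, 23] + [27, 28] -> [2, 23, 27, 28]
Merge: [33, 39, 41, 44] + [2, 23, 27, 28] -> [2, 23, 27, 28, 33, 39, 41, 44]

Final sorted array: [2, 23, 27, 28, 33, 39, 41, 44]

The merge sort proceeds by recursively splitting the array and merging sorted halves.
After all merges, the sorted array is [2, 23, 27, 28, 33, 39, 41, 44].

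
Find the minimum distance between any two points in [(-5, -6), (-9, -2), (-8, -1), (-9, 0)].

Computing all pairwise distances among 4 points:

d((-5, -6), (-9, -2)) = 5.6569
d((-5, -6), (-8, -1)) = 5.831
d((-5, -6), (-9, 0)) = 7.2111
d((-9, -2), (-8, -1)) = 1.4142 <-- minimum
d((-9, -2), (-9, 0)) = 2.0
d((-8, -1), (-9, 0)) = 1.4142 <-- minimum

Minimum distance: 1.4142 (tie among 2 pairs: (-9, -2) and (-8, -1); (-8, -1) and (-9, 0))

The minimum Euclidean distance is 1.4142. There is a tie: 2 pairs achieve this minimum — (-9, -2) and (-8, -1); (-8, -1) and (-9, 0). Any of these is a valid closest pair. For 4 points, brute-force pairwise comparison is shown above. For large n, the divide-and-conquer algorithm (sort by x, recurse on halves, check the dividing strip) achieves O(n log n).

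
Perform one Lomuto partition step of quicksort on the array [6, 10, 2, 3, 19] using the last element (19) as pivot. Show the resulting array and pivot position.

Lomuto partition with pivot = 19:

Initial array: [6, 10, 2, 3, 19]

arr[0]=6 <= 19: swap with position 0, array becomes [6, 10, 2, 3, 19]
arr[1]=10 <= 19: swap with position 1, array becomes [6, 10, 2, 3, 19]
arr[2]=2 <= 19: swap with position 2, array becomes [6, 10, 2, 3, 19]
arr[3]=3 <= 19: swap with position 3, array becomes [6, 10, 2, 3, 19]

Place pivot at position 4: [6, 10, 2, 3, 19]
Pivot position: 4

After partitioning with pivot 19, the array becomes [6, 10, 2, 3, 19]. The pivot is placed at index 4. All elements to the left of the pivot are <= 19, and all elements to the right are > 19.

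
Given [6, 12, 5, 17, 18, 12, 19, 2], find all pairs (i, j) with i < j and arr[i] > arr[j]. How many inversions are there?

Finding inversions in [6, 12, 5, 17, 18, 12, 19, 2]:

(0, 2): arr[0]=6 > arr[2]=5
(0, 7): arr[0]=6 > arr[7]=2
(1, 2): arr[1]=12 > arr[2]=5
(1, 7): arr[1]=12 > arr[7]=2
(2, 7): arr[2]=5 > arr[7]=2
(3, 5): arr[3]=17 > arr[5]=12
(3, 7): arr[3]=17 > arr[7]=2
(4, 5): arr[4]=18 > arr[5]=12
(4, 7): arr[4]=18 > arr[7]=2
(5, 7): arr[5]=12 > arr[7]=2
(6, 7): arr[6]=19 > arr[7]=2

Total inversions: 11

The array has 11 inversion(s): (0,2), (0,7), (1,2), (1,7), (2,7), (3,5), (3,7), (4,5), (4,7), (5,7), (6,7). Each pair (i,j) satisfies i < j and arr[i] > arr[j].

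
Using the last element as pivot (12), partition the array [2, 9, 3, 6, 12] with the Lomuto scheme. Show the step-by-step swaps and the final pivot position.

Lomuto partition with pivot = 12:

Initial array: [2, 9, 3, 6, 12]

arr[0]=2 <= 12: swap with position 0, array becomes [2, 9, 3, 6, 12]
arr[1]=9 <= 12: swap with position 1, array becomes [2, 9, 3, 6, 12]
arr[2]=3 <= 12: swap with position 2, array becomes [2, 9, 3, 6, 12]
arr[3]=6 <= 12: swap with position 3, array becomes [2, 9, 3, 6, 12]

Place pivot at position 4: [2, 9, 3, 6, 12]
Pivot position: 4

After partitioning with pivot 12, the array becomes [2, 9, 3, 6, 12]. The pivot is placed at index 4. All elements to the left of the pivot are <= 12, and all elements to the right are > 12.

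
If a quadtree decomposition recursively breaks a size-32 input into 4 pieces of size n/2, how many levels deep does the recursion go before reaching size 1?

For divide and conquer with division factor 2:

Problem sizes at each level:
Level 0: 32
Level 1: 16
Level 2: 8
Level 3: 4
Level 4: 2
Level 5: 1

The root is level 0 and the size-1 base case is level 5 (the tree spans levels 0 through 5, i.e. 6 levels counting the root), so the depth is the number of divisions: log_2(32) = 5

The recursion tree depth is log_2(32) = 5. At each level, the problem size is divided by 2, so it takes 5 divisions to reduce to a base case of size 1. The algorithm makes 4 recursive calls at each level.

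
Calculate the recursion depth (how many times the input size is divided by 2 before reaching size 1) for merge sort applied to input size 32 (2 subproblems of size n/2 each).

For divide and conquer with division factor 2:

Problem sizes at each level:
Level 0: 32
Level 1: 16
Level 2: 8
Level 3: 4
Level 4: 2
Level 5: 1

The root is level 0 and the size-1 base case is level 5 (the tree spans levels 0 through 5, i.e. 6 levels counting the root), so the depth is the number of divisions: log_2(32) = 5

The recursion tree depth is log_2(32) = 5. At each level, the problem size is divided by 2, so it takes 5 divisions to reduce to a base case of size 1. The algorithm makes 2 recursive calls at each level.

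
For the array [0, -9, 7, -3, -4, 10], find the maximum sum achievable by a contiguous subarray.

Using Kadane's algorithm on [0, -9, 7, -3, -4, 10]:

Scanning through the array:
Position 1 (value -9): max_ending_here = -9, max_so_far = 0
Position 2 (value 7): max_ending_here = 7, max_so_far = 7
Position 3 (value -3): max_ending_here = 4, max_so_far = 7
Position 4 (value -4): max_ending_here = 0, max_so_far = 7
Position 5 (value 10): max_ending_here = 10, max_so_far = 10

Maximum subarray: [7, -3, -4, 10]
Maximum sum: 10

The maximum subarray is [7, -3, -4, 10] with sum 10. This subarray runs from index 2 to index 5.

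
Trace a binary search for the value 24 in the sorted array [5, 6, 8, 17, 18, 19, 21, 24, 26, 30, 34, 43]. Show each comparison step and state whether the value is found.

Binary search for 24 in [5, 6, 8, 17, 18, 19, 21, 24, 26, 30, 34, 43]:

lo=0, hi=11, mid=5, arr[mid]=19 -> 19 < 24, search right half
lo=6, hi=11, mid=8, arr[mid]=26 -> 26 > 24, search left half
lo=6, hi=7, mid=6, arr[mid]=21 -> 21 < 24, search right half
lo=7, hi=7, mid=7, arr[mid]=24 -> Found target at index 7!

Binary search finds 24 at index 7 after 4 comparisons. The search repeatedly halves the search space by comparing with the middle element.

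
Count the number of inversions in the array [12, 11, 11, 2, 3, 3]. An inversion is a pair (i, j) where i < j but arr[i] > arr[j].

Finding inversions in [12, 11, 11, 2, 3, 3]:

(0, 1): arr[0]=12 > arr[1]=11
(0, 2): arr[0]=12 > arr[2]=11
(0, 3): arr[0]=12 > arr[3]=2
(0, 4): arr[0]=12 > arr[4]=3
(0, 5): arr[0]=12 > arr[5]=3
(1, 3): arr[1]=11 > arr[3]=2
(1, 4): arr[1]=11 > arr[4]=3
(1, 5): arr[1]=11 > arr[5]=3
(2, 3): arr[2]=11 > arr[3]=2
(2, 4): arr[2]=11 > arr[4]=3
(2, 5): arr[2]=11 > arr[5]=3

Total inversions: 11

The array has 11 inversion(s): (0,1), (0,2), (0,3), (0,4), (0,5), (1,3), (1,4), (1,5), (2,3), (2,4), (2,5). Each pair (i,j) satisfies i < j and arr[i] > arr[j].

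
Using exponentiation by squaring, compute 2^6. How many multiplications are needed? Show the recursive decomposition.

Computing 2^6 by squaring (build up from 2^1; each line after the first costs one multiplication):

2^1 = 2
2^2 = (2^1)^2 = 2^2 = 4
2^3 = 2 * 2^2 = 2 * 4 = 8
2^6 = (2^3)^2 = 8^2 = 64

Result: 64
Multiplications needed: 3 (3 lines after 2^1)

2^6 = 64. Using exponentiation by squaring, this requires 3 multiplications. The key idea: if the exponent is even, square the half-power; if odd, multiply by the base once.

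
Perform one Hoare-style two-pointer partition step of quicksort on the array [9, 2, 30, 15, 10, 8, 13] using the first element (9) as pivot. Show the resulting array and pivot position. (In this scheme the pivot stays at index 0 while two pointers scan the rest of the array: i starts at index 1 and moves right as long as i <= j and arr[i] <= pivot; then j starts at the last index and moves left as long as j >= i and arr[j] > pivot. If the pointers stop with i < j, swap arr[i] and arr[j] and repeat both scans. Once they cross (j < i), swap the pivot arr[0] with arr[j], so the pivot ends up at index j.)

Hoare-style two-pointer partition with pivot = 9:

Initial array: [9, 2, 30, 15, 10, 8, 13]

Pointers start at i = 1, j = 6.
i stops at index 2 (arr[2]=30 > 9), j stops at index 5 (arr[5]=8 <= 9): swap arr[2] and arr[5], array becomes [9, 2, 8, 15, 10, 30, 13]
i ends at 3, j ends at 2: the pointers have crossed (j < i), so scanning stops.

Swap pivot arr[0] with arr[2] to place pivot at position 2: [8, 2, 9, 15, 10, 30, 13]
Pivot position: 2

After partitioning with pivot 9, the array becomes [8, 2, 9, 15, 10, 30, 13]. The pivot is placed at index 2. All elements to the left of the pivot are <= 9, and all elements to the right are > 9.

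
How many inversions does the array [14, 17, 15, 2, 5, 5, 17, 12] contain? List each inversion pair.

Finding inversions in [14, 17, 15, 2, 5, 5, 17, 12]:

(0, 3): arr[0]=14 > arr[3]=2
(0, 4): arr[0]=14 > arr[4]=5
(0, 5): arr[0]=14 > arr[5]=5
(0, 7): arr[0]=14 > arr[7]=12
(1, 2): arr[1]=17 > arr[2]=15
(1, 3): arr[1]=17 > arr[3]=2
(1, 4): arr[1]=17 > arr[4]=5
(1, 5): arr[1]=17 > arr[5]=5
(1, 7): arr[1]=17 > arr[7]=12
(2, 3): arr[2]=15 > arr[3]=2
(2, 4): arr[2]=15 > arr[4]=5
(2, 5): arr[2]=15 > arr[5]=5
(2, 7): arr[2]=15 > arr[7]=12
(6, 7): arr[6]=17 > arr[7]=12

Total inversions: 14

The array has 14 inversion(s): (0,3), (0,4), (0,5), (0,7), (1,2), (1,3), (1,4), (1,5), (1,7), (2,3), (2,4), (2,5), (2,7), (6,7). Each pair (i,j) satisfies i < j and arr[i] > arr[j].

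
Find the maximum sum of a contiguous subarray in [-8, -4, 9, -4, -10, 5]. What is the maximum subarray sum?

Using Kadane's algorithm on [-8, -4, 9, -4, -10, 5]:

Scanning through the array:
Position 1 (value -4): max_ending_here = -4, max_so_far = -4
Position 2 (value 9): max_ending_here = 9, max_so_far = 9
Position 3 (value -4): max_ending_here = 5, max_so_far = 9
Position 4 (value -10): max_ending_here = -5, max_so_far = 9
Position 5 (value 5): max_ending_here = 5, max_so_far = 9

Maximum subarray: [9]
Maximum sum: 9

The maximum subarray is [9] with sum 9. This subarray runs from index 2 to index 2.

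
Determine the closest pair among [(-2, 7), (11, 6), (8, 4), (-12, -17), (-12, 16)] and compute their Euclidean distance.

Computing all pairwise distances among 5 points:

d((-2, 7), (11, 6)) = 13.0384
d((-2, 7), (8, 4)) = 10.4403
d((-2, 7), (-12, -17)) = 26.0
d((-2, 7), (-12, 16)) = 13.4536
d((11, 6), (8, 4)) = 3.6056 <-- minimum
d((11, 6), (-12, -17)) = 32.5269
d((11, 6), (-12, 16)) = 25.0799
d((8, 4), (-12, -17)) = 29.0
d((8, 4), (-12, 16)) = 23.3238
d((-12, -17), (-12, 16)) = 33.0

Closest pair: (11, 6) and (8, 4) with distance 3.6056

The closest pair is (11, 6) and (8, 4) with Euclidean distance 3.6056. For 5 points, brute-force pairwise comparison is shown above. For large n, the divide-and-conquer algorithm (sort by x, recurse on halves, check the dividing strip) achieves O(n log n).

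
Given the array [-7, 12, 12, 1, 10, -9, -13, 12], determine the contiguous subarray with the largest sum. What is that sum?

Using Kadane's algorithm on [-7, 12, 12, 1, 10, -9, -13, 12]:

Scanning through the array:
Position 1 (value 12): max_ending_here = 12, max_so_far = 12
Position 2 (value 12): max_ending_here = 24, max_so_far = 24
Position 3 (value 1): max_ending_here = 25, max_so_far = 25
Position 4 (value 10): max_ending_here = 35, max_so_far = 35
Position 5 (value -9): max_ending_here = 26, max_so_far = 35
Position 6 (value -13): max_ending_here = 13, max_so_far = 35
Position 7 (value 12): max_ending_here = 25, max_so_far = 35

Maximum subarray: [12, 12, 1, 10]
Maximum sum: 35

The maximum subarray is [12, 12, 1, 10] with sum 35. This subarray runs from index 1 to index 4.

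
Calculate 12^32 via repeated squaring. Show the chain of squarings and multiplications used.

Computing 12^32 by squaring (build up from 12^1; each line after the first costs one multiplication):

12^1 = 12
12^2 = (12^1)^2 = 12^2 = 144
12^4 = (12^2)^2 = 144^2 = 20736
12^8 = (12^4)^2 = 20736^2 = 429981696
12^16 = (12^8)^2 = 429981696^2 = 184884258895036416
12^32 = (12^16)^2 = 184884258895036416^2 = 34182189187166852111368841966125056

Result: 34182189187166852111368841966125056
Multiplications needed: 5 (5 lines after 12^1)

12^32 = 34182189187166852111368841966125056. Using exponentiation by squaring, this requires 5 multiplications. The key idea: if the exponent is even, square the half-power; if odd, multiply by the base once.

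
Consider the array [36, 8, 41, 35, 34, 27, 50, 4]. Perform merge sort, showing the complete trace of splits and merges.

Merge sort trace:

Split: [36, 8, 41, 35, 34, 27, 50, 4] -> [36, 8, 41, 35] and [34, 27, 50, 4]
  Split: [36, 8, 41, 35] -> [36, 8] and [41, 35]
    Split: [36, 8] -> [36] and [8]
    Merge: [36] + [8] -> [8, 36]
    Split: [41, 35] -> [41] and [35]
    Merge: [41] + [35] -> [35, 41]
  Merge: [8, 36] + [35, 41] -> [8, 35, 36, 41]
  Split: [34, 27, 50, 4] -> [34, 27] and [50, 4]
    Split: [34, 27] -> [34] and [27]
    Merge: [34] + [27] -> [27, 34]
    Split: [50, 4] -> [50] and [4]
    Merge: [50] + [4] -> [4, 50]
  Merge: [27, 34] + [4, 50] -> [4, 27, 34, 50]
Merge: [8, 35, 36, 41] + [4, 27, 34, 50] -> [4, 8, 27, 34, 35, 36, 41, 50]

Final sorted array: [4, 8, 27, 34, 35, 36, 41, 50]

The merge sort proceeds by recursively splitting the array and merging sorted halves.
After all merges, the sorted array is [4, 8, 27, 34, 35, 36, 41, 50].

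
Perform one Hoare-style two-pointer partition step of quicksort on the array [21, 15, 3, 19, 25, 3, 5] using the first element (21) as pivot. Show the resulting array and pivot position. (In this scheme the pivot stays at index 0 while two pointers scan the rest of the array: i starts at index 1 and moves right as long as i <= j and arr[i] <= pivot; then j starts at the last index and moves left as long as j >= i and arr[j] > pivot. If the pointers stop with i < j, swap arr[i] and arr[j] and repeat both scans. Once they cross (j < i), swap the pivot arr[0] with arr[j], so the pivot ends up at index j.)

Hoare-style two-pointer partition with pivot = 21:

Initial array: [21, 15, 3, 19, 25, 3, 5]

Pointers start at i = 1, j = 6.
i stops at index 4 (arr[4]=25 > 21), j stops at index 6 (arr[6]=5 <= 21): swap arr[4] and arr[6], array becomes [21, 15, 3, 19, 5, 3, 25]
i ends at 6, j ends at 5: the pointers have crossed (j < i), so scanning stops.

Swap pivot arr[0] with arr[5] to place pivot at position 5: [3, 15, 3, 19, 5, 21, 25]
Pivot position: 5

After partitioning with pivot 21, the array becomes [3, 15, 3, 19, 5, 21, 25]. The pivot is placed at index 5. All elements to the left of the pivot are <= 21, and all elements to the right are > 21.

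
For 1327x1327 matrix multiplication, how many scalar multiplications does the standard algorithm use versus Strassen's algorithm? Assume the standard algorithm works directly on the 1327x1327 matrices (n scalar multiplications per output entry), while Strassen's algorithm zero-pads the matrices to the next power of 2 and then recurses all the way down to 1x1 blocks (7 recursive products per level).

Matrix multiplication for 1327x1327 matrices:

Strassen's algorithm requires power-of-2 dimensions. Pad 1327x1327 to 2048x2048 (next power of 2).

Standard algorithm: 1327^3 = 2336752783 multiplications
Strassen's algorithm: 7^(log2(2048)) = 7^11 = 1977326743 multiplications
Savings: 2336752783 - 1977326743 = 359426040 multiplications

Standard: 2336752783 multiplications (1327^3). Strassen: 1977326743 multiplications (7^11, after padding to 2048x2048). Strassen reduces 8 recursive multiplications to 7 at each level.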